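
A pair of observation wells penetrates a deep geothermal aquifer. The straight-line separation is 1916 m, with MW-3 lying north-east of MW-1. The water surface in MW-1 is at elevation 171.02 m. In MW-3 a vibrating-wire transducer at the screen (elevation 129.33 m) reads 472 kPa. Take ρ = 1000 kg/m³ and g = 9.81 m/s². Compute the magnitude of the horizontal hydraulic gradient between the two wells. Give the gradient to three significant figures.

i ≈ 0.00335

Total head at MW-1: h = 171.02 m (water level in the piezometer is the total head).
Pressure head at MW-3: ψ = P/(ρg) = 472×1000 / (1000 × 9.81) = 48.11 m.
Total head at MW-3: h = z + ψ = 129.33 + 48.11 = 177.44 m.
Head difference: h(MW-1) − h(MW-3) = 171.02 − 177.44 = -6.42 m.
Hydraulic gradient: i = |Δh| / L = 6.42 / 1916 = 0.00335.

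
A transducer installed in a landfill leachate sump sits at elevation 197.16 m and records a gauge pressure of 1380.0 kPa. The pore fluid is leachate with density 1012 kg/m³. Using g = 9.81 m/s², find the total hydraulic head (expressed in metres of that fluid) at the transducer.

h ≈ 336.16 m

ψ = P/(ρg) = 1380.0×1000 / (1012 × 9.81) = 139.00 m.
h = z + ψ = 197.16 + 139.00 = 336.16 m.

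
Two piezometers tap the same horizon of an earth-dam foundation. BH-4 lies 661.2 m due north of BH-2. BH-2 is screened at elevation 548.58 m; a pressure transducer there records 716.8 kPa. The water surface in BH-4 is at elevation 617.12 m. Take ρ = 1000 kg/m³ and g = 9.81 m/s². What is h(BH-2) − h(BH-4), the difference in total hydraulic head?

Δh ≈ 4.53 m

Pressure head at BH-2: ψ = P/(ρg) = 716.8×1000 / (1000 × 9.81) = 73.07 m.
Total head at BH-2: h = z + ψ = 548.58 + 73.07 = 621.65 m.
Total head at BH-4: h = 617.12 m (water level in the piezometer is the total head).
Head difference: h(BH-2) − h(BH-4) = 621.65 − 617.12 = 4.53 m.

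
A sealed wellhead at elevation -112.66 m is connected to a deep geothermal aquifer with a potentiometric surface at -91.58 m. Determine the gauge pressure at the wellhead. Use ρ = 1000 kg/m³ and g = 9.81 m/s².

Head above the cap: Δh = -91.58 − (-112.66) = 21.08 m.
P = ρgΔh = 1000 × 9.81 × 21.08 = 206795 Pa ≈ 207 kPa.

P ≈ 207 kPa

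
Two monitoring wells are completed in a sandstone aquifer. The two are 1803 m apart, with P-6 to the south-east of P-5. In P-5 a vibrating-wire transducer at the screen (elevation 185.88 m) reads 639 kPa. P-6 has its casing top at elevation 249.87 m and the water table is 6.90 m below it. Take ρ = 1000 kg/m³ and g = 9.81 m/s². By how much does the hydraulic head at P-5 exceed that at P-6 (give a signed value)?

Δh ≈ 8.05 m

Pressure head at P-5: ψ = P/(ρg) = 639×1000 / (1000 × 9.81) = 65.14 m.
Total head at P-5: h = z + ψ = 185.88 + 65.14 = 251.02 m.
Total head at P-6: h = 249.87 − 6.90 = 242.97 m.
Head difference: h(P-5) − h(P-6) = 251.02 − 242.97 = 8.05 m.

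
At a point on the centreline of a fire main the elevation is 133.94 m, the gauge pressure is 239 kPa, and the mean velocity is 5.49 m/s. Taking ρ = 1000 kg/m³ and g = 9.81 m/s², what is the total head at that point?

Pressure head ψ = P/(ρg) = 239×1000 / (1000 × 9.81) = 24.36 m.
Velocity head = v²/(2g) = 5.49² / (2 × 9.81) = 1.536 m.
h = z + ψ + v²/(2g) = 133.94 + 24.36 + 1.536 = 159.84 m.

h ≈ 159.84 m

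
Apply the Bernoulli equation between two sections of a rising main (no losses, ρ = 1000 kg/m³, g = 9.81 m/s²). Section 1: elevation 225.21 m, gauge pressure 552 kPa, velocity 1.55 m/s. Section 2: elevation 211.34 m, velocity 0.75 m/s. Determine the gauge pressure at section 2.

Pressure head at 1: ψ₁ = P₁/(ρg) = 552×1000 / (1000 × 9.81) = 56.27 m.
Velocity heads: v₁²/2g = 1.55²/19.62 = 0.122 m; v₂²/2g = 0.75²/19.62 = 0.029 m.
Total head H = z₁ + ψ₁ + v₁²/2g = 225.21 + 56.27 + 0.122 = 281.60 m.
ψ₂ = H − z₂ − v₂²/2g = 281.60 − 211.34 − 0.029 = 70.23 m.
P₂ = ρgψ₂ = 1000 × 9.81 × 70.23 ≈ 689 kPa.

P₂ ≈ 689 kPa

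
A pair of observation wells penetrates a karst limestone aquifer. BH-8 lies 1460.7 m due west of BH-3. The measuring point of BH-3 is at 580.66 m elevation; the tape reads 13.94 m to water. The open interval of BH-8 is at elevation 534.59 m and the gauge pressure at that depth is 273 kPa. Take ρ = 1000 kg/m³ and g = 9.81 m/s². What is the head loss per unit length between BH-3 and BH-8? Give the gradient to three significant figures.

Total head at BH-3: h = 580.66 − 13.94 = 566.72 m.
Pressure head at BH-8: ψ = P/(ρg) = 273×1000 / (1000 × 9.81) = 27.83 m.
Total head at BH-8: h = z + ψ = 534.59 + 27.83 = 562.42 m.
Head difference: h(BH-3) − h(BH-8) = 566.72 − 562.42 = 4.30 m.
Hydraulic gradient: i = |Δh| / L = 4.30 / 1460.7 = 0.00294.

i ≈ 0.00294 m/m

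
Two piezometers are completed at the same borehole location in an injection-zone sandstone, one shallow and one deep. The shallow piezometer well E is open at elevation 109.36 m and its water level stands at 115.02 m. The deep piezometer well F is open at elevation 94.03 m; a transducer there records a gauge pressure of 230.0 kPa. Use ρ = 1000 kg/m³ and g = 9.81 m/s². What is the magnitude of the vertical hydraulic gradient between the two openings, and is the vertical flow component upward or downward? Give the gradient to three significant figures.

Total head at well E: h = 115.02 m (water level in the standpipe).
Pressure head at well F: ψ = P/(ρg) = 230.0×1000 / (1000 × 9.81) = 23.45 m.
Total head at well F: h = z + ψ = 94.03 + 23.45 = 117.48 m.
Δh = h(well E) − h(well F) = 115.02 − 117.48 = -2.46 m.
Vertical separation Δz = 109.36 − 94.03 = 15.33 m.
|i_v| = |Δh| / Δz = 2.46 / 15.33 = 0.160.
Head is higher in the deep piezometer, so vertical flow is upward (discharge condition).

|i_v| ≈ 0.160; vertical flow is upward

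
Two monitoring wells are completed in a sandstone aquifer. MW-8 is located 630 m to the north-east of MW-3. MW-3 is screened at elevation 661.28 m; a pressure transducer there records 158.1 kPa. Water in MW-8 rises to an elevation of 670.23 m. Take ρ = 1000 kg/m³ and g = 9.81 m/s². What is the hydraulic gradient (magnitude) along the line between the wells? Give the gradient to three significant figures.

i ≈ 0.0114

Pressure head at MW-3: ψ = P/(ρg) = 158.1×1000 / (1000 × 9.81) = 16.12 m.
Total head at MW-3: h = z + ψ = 661.28 + 16.12 = 677.40 m.
Total head at MW-8: h = 670.23 m (water level in the piezometer is the total head).
Head difference: h(MW-3) − h(MW-8) = 677.40 − 670.23 = 7.17 m.
Hydraulic gradient: i = |Δh| / L = 7.17 / 630 = 0.0114.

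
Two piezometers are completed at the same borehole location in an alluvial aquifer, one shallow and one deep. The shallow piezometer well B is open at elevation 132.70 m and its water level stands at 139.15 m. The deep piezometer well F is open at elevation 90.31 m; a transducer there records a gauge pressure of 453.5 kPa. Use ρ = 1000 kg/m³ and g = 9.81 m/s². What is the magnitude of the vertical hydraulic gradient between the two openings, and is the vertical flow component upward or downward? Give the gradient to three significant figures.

Total head at well B: h = 139.15 m (water level in the standpipe).
Pressure head at well F: ψ = P/(ρg) = 453.5×1000 / (1000 × 9.81) = 46.23 m.
Total head at well F: h = z + ψ = 90.31 + 46.23 = 136.54 m.
Δh = h(well B) − h(well F) = 139.15 − 136.54 = 2.61 m.
Vertical separation Δz = 132.70 − 90.31 = 42.39 m.
|i_v| = |Δh| / Δz = 2.61 / 42.39 = 0.0616.
Head is higher in the shallow piezometer, so vertical flow is downward (recharge condition).

|i_v| ≈ 0.0616; vertical flow is downward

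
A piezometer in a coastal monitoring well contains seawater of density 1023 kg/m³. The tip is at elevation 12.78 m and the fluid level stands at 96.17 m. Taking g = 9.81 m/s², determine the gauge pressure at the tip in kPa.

Pressure head ψ = h − z = 96.17 − 12.78 = 83.39 m.
P = ρgψ = 1023 × 9.81 × 83.39 = 836871 Pa ≈ 837 kPa.

P ≈ 837 kPa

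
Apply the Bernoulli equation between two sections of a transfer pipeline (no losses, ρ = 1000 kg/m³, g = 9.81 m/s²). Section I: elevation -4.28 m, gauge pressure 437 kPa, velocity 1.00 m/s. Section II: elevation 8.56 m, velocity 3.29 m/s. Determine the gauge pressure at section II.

P₂ ≈ 306 kPa

Pressure head at I: ψ₁ = P₁/(ρg) = 437×1000 / (1000 × 9.81) = 44.55 m.
Velocity heads: v₁²/2g = 1.00²/19.62 = 0.051 m; v₂²/2g = 3.29²/19.62 = 0.552 m.
Total head H = z₁ + ψ₁ + v₁²/2g = -4.28 + 44.55 + 0.051 = 40.32 m.
ψ₂ = H − z₂ − v₂²/2g = 40.32 − 8.56 − 0.552 = 31.21 m.
P₂ = ρgψ₂ = 1000 × 9.81 × 31.21 ≈ 306 kPa.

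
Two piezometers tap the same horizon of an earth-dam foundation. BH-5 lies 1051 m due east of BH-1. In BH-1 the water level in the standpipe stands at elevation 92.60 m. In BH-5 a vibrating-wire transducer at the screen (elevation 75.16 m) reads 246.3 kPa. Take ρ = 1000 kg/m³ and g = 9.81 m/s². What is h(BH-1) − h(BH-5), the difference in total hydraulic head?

Δh ≈ -7.67 m

Total head at BH-1: h = 92.60 m (water level in the piezometer is the total head).
Pressure head at BH-5: ψ = P/(ρg) = 246.3×1000 / (1000 × 9.81) = 25.11 m.
Total head at BH-5: h = z + ψ = 75.16 + 25.11 = 100.27 m.
Head difference: h(BH-1) − h(BH-5) = 92.60 − 100.27 = -7.67 m.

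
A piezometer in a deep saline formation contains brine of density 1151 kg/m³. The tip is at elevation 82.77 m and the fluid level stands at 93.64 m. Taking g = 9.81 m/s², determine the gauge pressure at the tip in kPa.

Pressure head ψ = h − z = 93.64 − 82.77 = 10.87 m.
P = ρgψ = 1151 × 9.81 × 10.87 = 122737 Pa ≈ 123 kPa.

P ≈ 123 kPa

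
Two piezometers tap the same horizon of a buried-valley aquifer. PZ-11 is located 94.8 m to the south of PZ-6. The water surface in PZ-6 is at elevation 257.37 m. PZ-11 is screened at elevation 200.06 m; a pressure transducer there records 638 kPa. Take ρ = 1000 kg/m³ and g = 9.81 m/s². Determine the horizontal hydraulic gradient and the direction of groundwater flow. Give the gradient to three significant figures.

Total head at PZ-6: h = 257.37 m (water level in the piezometer is the total head).
Pressure head at PZ-11: ψ = P/(ρg) = 638×1000 / (1000 × 9.81) = 65.04 m.
Total head at PZ-11: h = z + ψ = 200.06 + 65.04 = 265.10 m.
Head difference: h(PZ-6) − h(PZ-11) = 257.37 − 265.10 = -7.73 m.
Hydraulic gradient: i = |Δh| / L = 7.73 / 94.8 = 0.0815.
Flow is from higher to lower head: from PZ-11 toward PZ-6, i.e. toward the north.

i ≈ 0.0815; groundwater flows toward the north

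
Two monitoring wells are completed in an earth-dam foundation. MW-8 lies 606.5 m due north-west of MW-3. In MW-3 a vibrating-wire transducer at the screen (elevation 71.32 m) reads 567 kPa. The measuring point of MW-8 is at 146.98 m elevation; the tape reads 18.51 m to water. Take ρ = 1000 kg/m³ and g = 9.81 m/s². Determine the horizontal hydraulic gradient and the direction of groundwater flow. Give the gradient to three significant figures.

i ≈ 0.00107; groundwater flows toward the north-west

Pressure head at MW-3: ψ = P/(ρg) = 567×1000 / (1000 × 9.81) = 57.80 m.
Total head at MW-3: h = z + ψ = 71.32 + 57.80 = 129.12 m.
Total head at MW-8: h = 146.98 − 18.51 = 128.47 m.
Head difference: h(MW-3) − h(MW-8) = 129.12 − 128.47 = 0.65 m.
Hydraulic gradient: i = |Δh| / L = 0.65 / 606.5 = 0.00107.
Flow is from higher to lower head: from MW-3 toward MW-8, i.e. toward the north-west.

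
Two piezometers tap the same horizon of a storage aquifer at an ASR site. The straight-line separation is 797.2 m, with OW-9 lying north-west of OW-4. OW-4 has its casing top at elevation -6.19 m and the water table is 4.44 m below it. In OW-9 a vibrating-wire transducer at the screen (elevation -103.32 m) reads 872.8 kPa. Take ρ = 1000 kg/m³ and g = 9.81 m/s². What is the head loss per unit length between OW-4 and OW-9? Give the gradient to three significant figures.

i ≈ 0.00467 m/m

Total head at OW-4: h = -6.19 − 4.44 = -10.63 m.
Pressure head at OW-9: ψ = P/(ρg) = 872.8×1000 / (1000 × 9.81) = 88.97 m.
Total head at OW-9: h = z + ψ = -103.32 + 88.97 = -14.35 m.
Head difference: h(OW-4) − h(OW-9) = -10.63 − (-14.35) = 3.72 m.
Hydraulic gradient: i = |Δh| / L = 3.72 / 797.2 = 0.00467.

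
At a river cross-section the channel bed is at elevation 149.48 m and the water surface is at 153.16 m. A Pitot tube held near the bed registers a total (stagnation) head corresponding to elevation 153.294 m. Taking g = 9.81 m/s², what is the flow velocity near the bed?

Near the bed, under hydrostatic conditions, the piezometric head (z + ψ) equals the free-surface elevation, 153.16 m.
Velocity head = total − piezometric = 153.294 − 153.16 = 0.134 m.
v = √(2g·h_v) = √(2 × 9.81 × 0.134) = 1.62 m/s.

v ≈ 1.62 m/s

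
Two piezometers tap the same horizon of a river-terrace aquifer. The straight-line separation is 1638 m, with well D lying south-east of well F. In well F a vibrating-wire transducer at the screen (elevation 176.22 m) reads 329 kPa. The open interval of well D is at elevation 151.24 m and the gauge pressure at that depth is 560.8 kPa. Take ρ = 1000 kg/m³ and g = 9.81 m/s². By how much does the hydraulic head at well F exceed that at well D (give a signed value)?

Pressure head at well F: ψ = P/(ρg) = 329×1000 / (1000 × 9.81) = 33.54 m.
Total head at well F: h = z + ψ = 176.22 + 33.54 = 209.76 m.
Pressure head at well D: ψ = P/(ρg) = 560.8×1000 / (1000 × 9.81) = 57.17 m.
Total head at well D: h = z + ψ = 151.24 + 57.17 = 208.41 m.
Head difference: h(well F) − h(well D) = 209.76 − 208.41 = 1.35 m.

Δh ≈ 1.35 m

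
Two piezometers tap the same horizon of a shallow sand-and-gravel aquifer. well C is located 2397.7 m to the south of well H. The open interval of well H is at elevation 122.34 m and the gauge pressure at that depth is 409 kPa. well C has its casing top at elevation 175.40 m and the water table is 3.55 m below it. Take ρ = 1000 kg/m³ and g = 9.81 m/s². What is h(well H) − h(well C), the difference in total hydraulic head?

Pressure head at well H: ψ = P/(ρg) = 409×1000 / (1000 × 9.81) = 41.69 m.
Total head at well H: h = z + ψ = 122.34 + 41.69 = 164.03 m.
Total head at well C: h = 175.40 − 3.55 = 171.85 m.
Head difference: h(well H) − h(well C) = 164.03 − 171.85 = -7.82 m.

Δh ≈ -7.82 m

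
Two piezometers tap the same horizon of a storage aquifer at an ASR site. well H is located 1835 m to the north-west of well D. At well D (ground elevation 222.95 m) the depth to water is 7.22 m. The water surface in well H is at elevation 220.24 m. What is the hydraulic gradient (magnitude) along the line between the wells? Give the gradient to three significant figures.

Total head at well D: h = 222.95 − 7.22 = 215.73 m.
Total head at well H: h = 220.24 m (water level in the piezometer is the total head).
Head difference: h(well D) − h(well H) = 215.73 − 220.24 = -4.51 m.
Hydraulic gradient: i = |Δh| / L = 4.51 / 1835 = 0.00246.

i ≈ 0.00246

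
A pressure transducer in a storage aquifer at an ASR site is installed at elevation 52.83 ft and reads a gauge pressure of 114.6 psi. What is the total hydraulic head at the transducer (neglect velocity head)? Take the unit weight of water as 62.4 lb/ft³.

h ≈ 317.29 ft

ψ = 144·P/γ = 144 × 114.6 / 62.4 = 264.46 ft.
h = z + ψ = 52.83 + 264.46 = 317.29 ft.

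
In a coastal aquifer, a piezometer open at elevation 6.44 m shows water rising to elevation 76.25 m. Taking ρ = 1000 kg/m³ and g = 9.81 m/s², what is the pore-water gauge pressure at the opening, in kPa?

P ≈ 685 kPa

Pressure head ψ = h − z = 76.25 − 6.44 = 69.81 m.
P = ρgψ = 1000 × 9.81 × 69.81 = 684836 Pa ≈ 685 kPa.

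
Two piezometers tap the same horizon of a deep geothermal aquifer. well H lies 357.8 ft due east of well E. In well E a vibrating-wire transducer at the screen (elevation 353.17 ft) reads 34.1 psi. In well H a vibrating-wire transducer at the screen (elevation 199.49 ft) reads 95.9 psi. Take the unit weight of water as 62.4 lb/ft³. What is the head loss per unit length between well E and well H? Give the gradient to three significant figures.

Pressure head at well E: ψ = 144·P/γ = 144 × 34.1 / 62.4 = 78.69 ft.
Total head at well E: h = z + ψ = 353.17 + 78.69 = 431.86 ft.
Pressure head at well H: ψ = 144·P/γ = 144 × 95.9 / 62.4 = 221.31 ft.
Total head at well H: h = z + ψ = 199.49 + 221.31 = 420.80 ft.
Head difference: h(well E) − h(well H) = 431.86 − 420.80 = 11.06 ft.
Hydraulic gradient: i = |Δh| / L = 11.06 / 357.8 = 0.0309.

i ≈ 0.0309 ft/ft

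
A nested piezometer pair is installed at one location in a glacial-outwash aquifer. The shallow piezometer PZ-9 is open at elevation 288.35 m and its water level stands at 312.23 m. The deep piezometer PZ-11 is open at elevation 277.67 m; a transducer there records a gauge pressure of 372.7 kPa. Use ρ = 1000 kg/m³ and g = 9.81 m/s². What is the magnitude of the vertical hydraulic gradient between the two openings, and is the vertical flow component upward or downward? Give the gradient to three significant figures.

Total head at PZ-9: h = 312.23 m (water level in the standpipe).
Pressure head at PZ-11: ψ = P/(ρg) = 372.7×1000 / (1000 × 9.81) = 37.99 m.
Total head at PZ-11: h = z + ψ = 277.67 + 37.99 = 315.66 m.
Δh = h(PZ-9) − h(PZ-11) = 312.23 − 315.66 = -3.43 m.
Vertical separation Δz = 288.35 − 277.67 = 10.68 m.
|i_v| = |Δh| / Δz = 3.43 / 10.68 = 0.321.
Head is higher in the deep piezometer, so vertical flow is upward (discharge condition).

|i_v| ≈ 0.321; vertical flow is upward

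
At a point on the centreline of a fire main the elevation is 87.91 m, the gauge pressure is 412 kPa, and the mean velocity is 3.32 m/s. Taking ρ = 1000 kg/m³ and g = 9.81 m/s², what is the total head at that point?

Pressure head ψ = P/(ρg) = 412×1000 / (1000 × 9.81) = 42.00 m.
Velocity head = v²/(2g) = 3.32² / (2 × 9.81) = 0.562 m.
h = z + ψ + v²/(2g) = 87.91 + 42.00 + 0.562 = 130.47 m.

h ≈ 130.47 m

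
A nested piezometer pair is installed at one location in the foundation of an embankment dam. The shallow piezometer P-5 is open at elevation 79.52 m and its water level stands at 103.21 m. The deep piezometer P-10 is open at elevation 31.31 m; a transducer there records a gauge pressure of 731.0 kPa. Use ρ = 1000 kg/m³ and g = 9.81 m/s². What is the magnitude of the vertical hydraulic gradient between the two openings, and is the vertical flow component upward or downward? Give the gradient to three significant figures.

Total head at P-5: h = 103.21 m (water level in the standpipe).
Pressure head at P-10: ψ = P/(ρg) = 731.0×1000 / (1000 × 9.81) = 74.52 m.
Total head at P-10: h = z + ψ = 31.31 + 74.52 = 105.83 m.
Δh = h(P-5) − h(P-10) = 103.21 − 105.83 = -2.62 m.
Vertical separation Δz = 79.52 − 31.31 = 48.21 m.
|i_v| = |Δh| / Δz = 2.62 / 48.21 = 0.0543.
Head is higher in the deep piezometer, so vertical flow is upward (discharge condition).

|i_v| ≈ 0.0543; vertical flow is upward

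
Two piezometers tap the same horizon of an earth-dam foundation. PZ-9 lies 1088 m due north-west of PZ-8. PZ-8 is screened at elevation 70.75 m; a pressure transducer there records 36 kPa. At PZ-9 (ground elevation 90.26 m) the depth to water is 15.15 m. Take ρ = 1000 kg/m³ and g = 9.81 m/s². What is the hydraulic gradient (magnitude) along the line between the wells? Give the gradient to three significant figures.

Pressure head at PZ-8: ψ = P/(ρg) = 36×1000 / (1000 × 9.81) = 3.67 m.
Total head at PZ-8: h = z + ψ = 70.75 + 3.67 = 74.42 m.
Total head at PZ-9: h = 90.26 − 15.15 = 75.11 m.
Head difference: h(PZ-8) − h(PZ-9) = 74.42 − 75.11 = -0.69 m.
Hydraulic gradient: i = |Δh| / L = 0.69 / 1088 = 0.000634.

i ≈ 0.000634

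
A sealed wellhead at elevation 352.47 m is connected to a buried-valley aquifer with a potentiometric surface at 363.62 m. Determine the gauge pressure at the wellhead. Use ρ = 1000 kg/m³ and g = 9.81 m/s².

P ≈ 109 kPa

Head above the cap: Δh = 363.62 − 352.47 = 11.15 m.
P = ρgΔh = 1000 × 9.81 × 11.15 = 109382 Pa ≈ 109 kPa.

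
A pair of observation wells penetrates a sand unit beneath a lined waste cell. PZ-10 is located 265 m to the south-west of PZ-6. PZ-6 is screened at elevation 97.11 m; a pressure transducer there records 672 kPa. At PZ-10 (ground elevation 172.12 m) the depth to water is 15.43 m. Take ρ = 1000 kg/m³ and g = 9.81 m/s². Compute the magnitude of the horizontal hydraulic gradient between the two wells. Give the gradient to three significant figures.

i ≈ 0.0337

Pressure head at PZ-6: ψ = P/(ρg) = 672×1000 / (1000 × 9.81) = 68.50 m.
Total head at PZ-6: h = z + ψ = 97.11 + 68.50 = 165.61 m.
Total head at PZ-10: h = 172.12 − 15.43 = 156.69 m.
Head difference: h(PZ-6) − h(PZ-10) = 165.61 − 156.69 = 8.92 m.
Hydraulic gradient: i = |Δh| / L = 8.92 / 265 = 0.0337.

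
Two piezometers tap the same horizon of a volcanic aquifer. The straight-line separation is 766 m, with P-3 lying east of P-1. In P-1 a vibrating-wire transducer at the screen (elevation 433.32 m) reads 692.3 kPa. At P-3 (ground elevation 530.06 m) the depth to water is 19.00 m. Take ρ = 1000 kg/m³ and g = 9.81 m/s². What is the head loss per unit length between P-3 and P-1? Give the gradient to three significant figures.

i ≈ 0.00936 m/m

Pressure head at P-1: ψ = P/(ρg) = 692.3×1000 / (1000 × 9.81) = 70.57 m.
Total head at P-1: h = z + ψ = 433.32 + 70.57 = 503.89 m.
Total head at P-3: h = 530.06 − 19.00 = 511.06 m.
Head difference: h(P-1) − h(P-3) = 503.89 − 511.06 = -7.17 m.
Hydraulic gradient: i = |Δh| / L = 7.17 / 766 = 0.00936.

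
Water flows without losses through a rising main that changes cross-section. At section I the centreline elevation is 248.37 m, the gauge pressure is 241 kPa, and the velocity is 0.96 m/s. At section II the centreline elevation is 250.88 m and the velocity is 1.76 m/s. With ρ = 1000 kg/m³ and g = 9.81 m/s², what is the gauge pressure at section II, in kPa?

P₂ ≈ 215 kPa

Pressure head at I: ψ₁ = P₁/(ρg) = 241×1000 / (1000 × 9.81) = 24.57 m.
Velocity heads: v₁²/2g = 0.96²/19.62 = 0.047 m; v₂²/2g = 1.76²/19.62 = 0.158 m.
Total head H = z₁ + ψ₁ + v₁²/2g = 248.37 + 24.57 + 0.047 = 272.99 m.
ψ₂ = H − z₂ − v₂²/2g = 272.99 − 250.88 − 0.158 = 21.95 m.
P₂ = ρgψ₂ = 1000 × 9.81 × 21.95 ≈ 215 kPa.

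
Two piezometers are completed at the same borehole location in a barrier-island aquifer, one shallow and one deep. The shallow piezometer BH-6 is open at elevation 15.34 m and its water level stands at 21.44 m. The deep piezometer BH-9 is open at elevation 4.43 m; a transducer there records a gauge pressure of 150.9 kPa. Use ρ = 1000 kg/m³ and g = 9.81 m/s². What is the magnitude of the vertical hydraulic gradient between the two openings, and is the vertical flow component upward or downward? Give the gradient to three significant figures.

Total head at BH-6: h = 21.44 m (water level in the standpipe).
Pressure head at BH-9: ψ = P/(ρg) = 150.9×1000 / (1000 × 9.81) = 15.38 m.
Total head at BH-9: h = z + ψ = 4.43 + 15.38 = 19.81 m.
Δh = h(BH-6) − h(BH-9) = 21.44 − 19.81 = 1.63 m.
Vertical separation Δz = 15.34 − 4.43 = 10.91 m.
|i_v| = |Δh| / Δz = 1.63 / 10.91 = 0.149.
Head is higher in the shallow piezometer, so vertical flow is downward (recharge condition).

|i_v| ≈ 0.149; vertical flow is downward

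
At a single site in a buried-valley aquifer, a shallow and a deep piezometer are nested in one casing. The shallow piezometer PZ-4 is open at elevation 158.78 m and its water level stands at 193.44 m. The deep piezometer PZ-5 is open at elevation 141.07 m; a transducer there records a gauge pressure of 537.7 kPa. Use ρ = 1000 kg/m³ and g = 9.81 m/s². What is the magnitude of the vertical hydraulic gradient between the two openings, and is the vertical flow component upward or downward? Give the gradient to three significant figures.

Total head at PZ-4: h = 193.44 m (water level in the standpipe).
Pressure head at PZ-5: ψ = P/(ρg) = 537.7×1000 / (1000 × 9.81) = 54.81 m.
Total head at PZ-5: h = z + ψ = 141.07 + 54.81 = 195.88 m.
Δh = h(PZ-4) − h(PZ-5) = 193.44 − 195.88 = -2.44 m.
Vertical separation Δz = 158.78 − 141.07 = 17.71 m.
|i_v| = |Δh| / Δz = 2.44 / 17.71 = 0.138.
Head is higher in the deep piezometer, so vertical flow is upward (discharge condition).

|i_v| ≈ 0.138; vertical flow is upward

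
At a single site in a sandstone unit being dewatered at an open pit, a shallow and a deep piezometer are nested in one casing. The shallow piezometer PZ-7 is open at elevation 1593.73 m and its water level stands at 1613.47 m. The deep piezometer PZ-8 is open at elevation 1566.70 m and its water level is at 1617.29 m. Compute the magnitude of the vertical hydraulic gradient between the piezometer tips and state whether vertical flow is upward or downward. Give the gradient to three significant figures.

|i_v| ≈ 0.141; vertical flow is upward

Total head at PZ-7: h = 1613.47 m (water level in the standpipe).
Total head at PZ-8: h = 1617.29 m.
Δh = h(PZ-7) − h(PZ-8) = 1613.47 − 1617.29 = -3.82 m.
Vertical separation Δz = 1593.73 − 1566.70 = 27.03 m.
|i_v| = |Δh| / Δz = 3.82 / 27.03 = 0.141.
Head is higher in the deep piezometer, so vertical flow is upward (discharge condition).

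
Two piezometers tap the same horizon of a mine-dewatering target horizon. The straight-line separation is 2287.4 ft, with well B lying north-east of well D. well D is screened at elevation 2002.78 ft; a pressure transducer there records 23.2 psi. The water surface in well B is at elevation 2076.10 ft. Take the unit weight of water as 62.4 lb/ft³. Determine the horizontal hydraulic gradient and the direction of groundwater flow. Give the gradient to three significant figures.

i ≈ 0.00865; groundwater flows toward the south-west

Pressure head at well D: ψ = 144·P/γ = 144 × 23.2 / 62.4 = 53.54 ft.
Total head at well D: h = z + ψ = 2002.78 + 53.54 = 2056.32 ft.
Total head at well B: h = 2076.10 ft (water level in the piezometer is the total head).
Head difference: h(well D) − h(well B) = 2056.32 − 2076.10 = -19.78 ft.
Hydraulic gradient: i = |Δh| / L = 19.78 / 2287.4 = 0.00865.
Flow is from higher to lower head: from well B toward well D, i.e. toward the south-west.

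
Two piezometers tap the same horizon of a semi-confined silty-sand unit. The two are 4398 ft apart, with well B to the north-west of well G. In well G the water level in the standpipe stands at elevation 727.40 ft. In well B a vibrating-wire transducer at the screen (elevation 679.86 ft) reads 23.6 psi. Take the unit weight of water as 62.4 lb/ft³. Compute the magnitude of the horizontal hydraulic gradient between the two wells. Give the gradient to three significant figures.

i ≈ 0.00157

Total head at well G: h = 727.40 ft (water level in the piezometer is the total head).
Pressure head at well B: ψ = 144·P/γ = 144 × 23.6 / 62.4 = 54.46 ft.
Total head at well B: h = z + ψ = 679.86 + 54.46 = 734.32 ft.
Head difference: h(well G) − h(well B) = 727.40 − 734.32 = -6.92 ft.
Hydraulic gradient: i = |Δh| / L = 6.92 / 4398 = 0.00157.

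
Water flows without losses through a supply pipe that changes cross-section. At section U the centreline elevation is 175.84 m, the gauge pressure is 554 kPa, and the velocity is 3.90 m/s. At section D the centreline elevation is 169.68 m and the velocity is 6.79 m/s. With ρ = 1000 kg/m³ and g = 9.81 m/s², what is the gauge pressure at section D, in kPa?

Pressure head at U: ψ₁ = P₁/(ρg) = 554×1000 / (1000 × 9.81) = 56.47 m.
Velocity heads: v₁²/2g = 3.90²/19.62 = 0.775 m; v₂²/2g = 6.79²/19.62 = 2.350 m.
Total head H = z₁ + ψ₁ + v₁²/2g = 175.84 + 56.47 + 0.775 = 233.09 m.
ψ₂ = H − z₂ − v₂²/2g = 233.09 − 169.68 − 2.350 = 61.06 m.
P₂ = ρgψ₂ = 1000 × 9.81 × 61.06 ≈ 599 kPa.

P₂ ≈ 599 kPa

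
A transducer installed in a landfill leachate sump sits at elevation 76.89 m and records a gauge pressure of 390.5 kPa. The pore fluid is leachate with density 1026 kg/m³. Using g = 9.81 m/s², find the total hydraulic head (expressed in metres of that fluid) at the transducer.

h ≈ 115.69 m

ψ = P/(ρg) = 390.5×1000 / (1026 × 9.81) = 38.80 m.
h = z + ψ = 76.89 + 38.80 = 115.69 m.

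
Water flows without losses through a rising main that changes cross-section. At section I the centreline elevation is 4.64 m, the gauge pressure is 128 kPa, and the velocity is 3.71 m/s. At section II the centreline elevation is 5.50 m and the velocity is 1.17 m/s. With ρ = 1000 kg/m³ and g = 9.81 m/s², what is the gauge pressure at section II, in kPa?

Pressure head at I: ψ₁ = P₁/(ρg) = 128×1000 / (1000 × 9.81) = 13.05 m.
Velocity heads: v₁²/2g = 3.71²/19.62 = 0.702 m; v₂²/2g = 1.17²/19.62 = 0.070 m.
Total head H = z₁ + ψ₁ + v₁²/2g = 4.64 + 13.05 + 0.702 = 18.39 m.
ψ₂ = H − z₂ − v₂²/2g = 18.39 − 5.50 − 0.070 = 12.82 m.
P₂ = ρgψ₂ = 1000 × 9.81 × 12.82 ≈ 126 kPa.

P₂ ≈ 126 kPa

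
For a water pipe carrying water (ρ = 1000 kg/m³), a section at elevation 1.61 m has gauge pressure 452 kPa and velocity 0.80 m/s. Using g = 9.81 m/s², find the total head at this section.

h ≈ 47.72 m

Pressure head ψ = P/(ρg) = 452×1000 / (1000 × 9.81) = 46.08 m.
Velocity head = v²/(2g) = 0.80² / (2 × 9.81) = 0.033 m.
h = z + ψ + v²/(2g) = 1.61 + 46.08 + 0.033 = 47.72 m.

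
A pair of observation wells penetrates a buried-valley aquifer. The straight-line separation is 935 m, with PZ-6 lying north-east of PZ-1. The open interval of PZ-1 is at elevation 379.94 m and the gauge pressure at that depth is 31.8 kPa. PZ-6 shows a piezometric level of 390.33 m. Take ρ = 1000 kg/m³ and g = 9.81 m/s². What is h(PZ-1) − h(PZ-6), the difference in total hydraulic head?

Pressure head at PZ-1: ψ = P/(ρg) = 31.8×1000 / (1000 × 9.81) = 3.24 m.
Total head at PZ-1: h = z + ψ = 379.94 + 3.24 = 383.18 m.
Total head at PZ-6: h = 390.33 m (water level in the piezometer is the total head).
Head difference: h(PZ-1) − h(PZ-6) = 383.18 − 390.33 = -7.15 m.

Δh ≈ -7.15 m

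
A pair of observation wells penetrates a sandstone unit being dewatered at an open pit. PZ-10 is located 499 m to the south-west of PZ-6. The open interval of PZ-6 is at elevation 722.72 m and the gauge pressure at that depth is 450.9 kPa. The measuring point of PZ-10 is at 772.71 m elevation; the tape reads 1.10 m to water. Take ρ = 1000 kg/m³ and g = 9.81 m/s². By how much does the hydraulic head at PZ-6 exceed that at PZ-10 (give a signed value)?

Pressure head at PZ-6: ψ = P/(ρg) = 450.9×1000 / (1000 × 9.81) = 45.96 m.
Total head at PZ-6: h = z + ψ = 722.72 + 45.96 = 768.68 m.
Total head at PZ-10: h = 772.71 − 1.10 = 771.61 m.
Head difference: h(PZ-6) − h(PZ-10) = 768.68 − 771.61 = -2.93 m.

Δh ≈ -2.93 m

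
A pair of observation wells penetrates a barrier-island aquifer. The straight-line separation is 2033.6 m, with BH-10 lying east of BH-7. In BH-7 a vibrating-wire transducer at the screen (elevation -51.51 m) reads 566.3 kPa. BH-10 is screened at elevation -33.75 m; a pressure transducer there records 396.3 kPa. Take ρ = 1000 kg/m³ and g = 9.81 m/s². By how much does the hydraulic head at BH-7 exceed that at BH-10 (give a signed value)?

Pressure head at BH-7: ψ = P/(ρg) = 566.3×1000 / (1000 × 9.81) = 57.73 m.
Total head at BH-7: h = z + ψ = -51.51 + 57.73 = 6.22 m.
Pressure head at BH-10: ψ = P/(ρg) = 396.3×1000 / (1000 × 9.81) = 40.40 m.
Total head at BH-10: h = z + ψ = -33.75 + 40.40 = 6.65 m.
Head difference: h(BH-7) − h(BH-10) = 6.22 − 6.65 = -0.43 m.

Δh ≈ -0.43 m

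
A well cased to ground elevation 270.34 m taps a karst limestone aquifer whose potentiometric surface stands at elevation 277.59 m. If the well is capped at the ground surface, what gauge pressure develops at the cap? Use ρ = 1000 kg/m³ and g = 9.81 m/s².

Head above the cap: Δh = 277.59 − 270.34 = 7.25 m.
P = ρgΔh = 1000 × 9.81 × 7.25 = 71122 Pa ≈ 71.1 kPa.

P ≈ 71.1 kPa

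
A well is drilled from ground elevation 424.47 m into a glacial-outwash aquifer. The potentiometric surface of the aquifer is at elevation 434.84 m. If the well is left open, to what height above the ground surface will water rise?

Water rises to the potentiometric surface, so the rise above ground = 434.84 − 424.47 = 10.37 m.

≈ 10.37 m above ground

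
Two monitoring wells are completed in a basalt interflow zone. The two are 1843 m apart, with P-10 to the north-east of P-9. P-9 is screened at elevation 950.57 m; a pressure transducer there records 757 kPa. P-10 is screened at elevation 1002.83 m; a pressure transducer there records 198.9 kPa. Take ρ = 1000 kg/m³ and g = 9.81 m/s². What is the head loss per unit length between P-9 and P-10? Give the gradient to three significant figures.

Pressure head at P-9: ψ = P/(ρg) = 757×1000 / (1000 × 9.81) = 77.17 m.
Total head at P-9: h = z + ψ = 950.57 + 77.17 = 1027.74 m.
Pressure head at P-10: ψ = P/(ρg) = 198.9×1000 / (1000 × 9.81) = 20.28 m.
Total head at P-10: h = z + ψ = 1002.83 + 20.28 = 1023.11 m.
Head difference: h(P-9) − h(P-10) = 1027.74 − 1023.11 = 4.63 m.
Hydraulic gradient: i = |Δh| / L = 4.63 / 1843 = 0.00251.

i ≈ 0.00251 m/m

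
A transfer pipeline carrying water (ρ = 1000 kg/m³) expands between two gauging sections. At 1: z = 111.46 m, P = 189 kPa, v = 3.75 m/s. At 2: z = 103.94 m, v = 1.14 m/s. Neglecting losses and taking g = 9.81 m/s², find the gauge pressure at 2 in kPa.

P₂ ≈ 269 kPa

Pressure head at 1: ψ₁ = P₁/(ρg) = 189×1000 / (1000 × 9.81) = 19.27 m.
Velocity heads: v₁²/2g = 3.75²/19.62 = 0.717 m; v₂²/2g = 1.14²/19.62 = 0.066 m.
Total head H = z₁ + ψ₁ + v₁²/2g = 111.46 + 19.27 + 0.717 = 131.45 m.
ψ₂ = H − z₂ − v₂²/2g = 131.45 − 103.94 − 0.066 = 27.44 m.
P₂ = ρgψ₂ = 1000 × 9.81 × 27.44 ≈ 269 kPa.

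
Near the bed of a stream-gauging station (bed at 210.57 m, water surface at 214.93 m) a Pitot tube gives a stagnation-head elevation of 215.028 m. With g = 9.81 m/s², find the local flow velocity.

Near the bed, under hydrostatic conditions, the piezometric head (z + ψ) equals the free-surface elevation, 214.93 m.
Velocity head = total − piezometric = 215.028 − 214.93 = 0.098 m.
v = √(2g·h_v) = √(2 × 9.81 × 0.098) = 1.39 m/s.

v ≈ 1.39 m/s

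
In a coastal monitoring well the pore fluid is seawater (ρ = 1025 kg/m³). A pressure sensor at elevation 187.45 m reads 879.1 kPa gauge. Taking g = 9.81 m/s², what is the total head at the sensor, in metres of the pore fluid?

h ≈ 274.88 m

ψ = P/(ρg) = 879.1×1000 / (1025 × 9.81) = 87.43 m.
h = z + ψ = 187.45 + 87.43 = 274.88 m.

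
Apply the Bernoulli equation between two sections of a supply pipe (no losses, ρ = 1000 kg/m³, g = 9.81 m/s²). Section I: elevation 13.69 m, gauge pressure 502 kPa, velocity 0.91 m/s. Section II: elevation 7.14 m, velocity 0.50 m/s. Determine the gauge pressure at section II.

P₂ ≈ 567 kPa

Pressure head at I: ψ₁ = P₁/(ρg) = 502×1000 / (1000 × 9.81) = 51.17 m.
Velocity heads: v₁²/2g = 0.91²/19.62 = 0.042 m; v₂²/2g = 0.50²/19.62 = 0.013 m.
Total head H = z₁ + ψ₁ + v₁²/2g = 13.69 + 51.17 + 0.042 = 64.90 m.
ψ₂ = H − z₂ − v₂²/2g = 64.90 − 7.14 − 0.013 = 57.75 m.
P₂ = ρgψ₂ = 1000 × 9.81 × 57.75 ≈ 567 kPa.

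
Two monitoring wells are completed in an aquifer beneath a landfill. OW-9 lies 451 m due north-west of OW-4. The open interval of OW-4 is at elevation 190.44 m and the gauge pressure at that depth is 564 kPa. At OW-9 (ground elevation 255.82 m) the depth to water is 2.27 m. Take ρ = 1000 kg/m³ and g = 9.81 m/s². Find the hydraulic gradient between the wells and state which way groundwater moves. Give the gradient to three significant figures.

i ≈ 0.0125; groundwater flows toward the south-east

Pressure head at OW-4: ψ = P/(ρg) = 564×1000 / (1000 × 9.81) = 57.49 m.
Total head at OW-4: h = z + ψ = 190.44 + 57.49 = 247.93 m.
Total head at OW-9: h = 255.82 − 2.27 = 253.55 m.
Head difference: h(OW-4) − h(OW-9) = 247.93 − 253.55 = -5.62 m.
Hydraulic gradient: i = |Δh| / L = 5.62 / 451 = 0.0125.
Flow is from higher to lower head: from OW-9 toward OW-4, i.e. toward the south-east.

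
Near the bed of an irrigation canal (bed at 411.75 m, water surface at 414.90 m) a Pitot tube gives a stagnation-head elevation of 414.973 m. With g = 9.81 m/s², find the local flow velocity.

Near the bed, under hydrostatic conditions, the piezometric head (z + ψ) equals the free-surface elevation, 414.90 m.
Velocity head = total − piezometric = 414.973 − 414.90 = 0.073 m.
v = √(2g·h_v) = √(2 × 9.81 × 0.073) = 1.20 m/s.

v ≈ 1.20 m/s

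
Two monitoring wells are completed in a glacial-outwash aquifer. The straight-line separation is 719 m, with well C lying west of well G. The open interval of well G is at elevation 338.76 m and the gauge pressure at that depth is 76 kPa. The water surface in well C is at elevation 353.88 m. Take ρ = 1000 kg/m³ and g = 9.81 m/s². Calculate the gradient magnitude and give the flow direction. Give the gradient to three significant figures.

Pressure head at well G: ψ = P/(ρg) = 76×1000 / (1000 × 9.81) = 7.75 m.
Total head at well G: h = z + ψ = 338.76 + 7.75 = 346.51 m.
Total head at well C: h = 353.88 m (water level in the piezometer is the total head).
Head difference: h(well G) − h(well C) = 346.51 − 353.88 = -7.37 m.
Hydraulic gradient: i = |Δh| / L = 7.37 / 719 = 0.0103.
Flow is from higher to lower head: from well C toward well G, i.e. toward the east.

i ≈ 0.0103; groundwater flows toward the east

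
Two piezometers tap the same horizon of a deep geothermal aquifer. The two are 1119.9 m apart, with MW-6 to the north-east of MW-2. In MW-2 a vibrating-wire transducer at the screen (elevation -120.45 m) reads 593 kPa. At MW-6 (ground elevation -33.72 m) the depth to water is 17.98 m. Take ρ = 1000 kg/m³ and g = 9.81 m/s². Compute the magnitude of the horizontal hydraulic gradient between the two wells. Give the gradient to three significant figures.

i ≈ 0.00741

Pressure head at MW-2: ψ = P/(ρg) = 593×1000 / (1000 × 9.81) = 60.45 m.
Total head at MW-2: h = z + ψ = -120.45 + 60.45 = -60.00 m.
Total head at MW-6: h = -33.72 − 17.98 = -51.70 m.
Head difference: h(MW-2) − h(MW-6) = -60.00 − (-51.70) = -8.30 m.
Hydraulic gradient: i = |Δh| / L = 8.30 / 1119.9 = 0.00741.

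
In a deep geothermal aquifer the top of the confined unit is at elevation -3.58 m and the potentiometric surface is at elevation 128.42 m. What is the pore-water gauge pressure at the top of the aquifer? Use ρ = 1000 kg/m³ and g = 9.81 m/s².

P ≈ 1290 kPa

Pressure head at the aquifer top: ψ = h − z = 128.42 − (-3.58) = 132.00 m.
P = ρgψ = 1000 × 9.81 × 132.00 = 1294920 Pa ≈ 1290 kPa.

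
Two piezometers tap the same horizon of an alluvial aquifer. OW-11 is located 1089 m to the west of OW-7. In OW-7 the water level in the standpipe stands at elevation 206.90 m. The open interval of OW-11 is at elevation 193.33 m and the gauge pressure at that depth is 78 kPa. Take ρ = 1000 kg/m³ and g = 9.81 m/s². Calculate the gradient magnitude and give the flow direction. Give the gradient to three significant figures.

i ≈ 0.00516; groundwater flows toward the west

Total head at OW-7: h = 206.90 m (water level in the piezometer is the total head).
Pressure head at OW-11: ψ = P/(ρg) = 78×1000 / (1000 × 9.81) = 7.95 m.
Total head at OW-11: h = z + ψ = 193.33 + 7.95 = 201.28 m.
Head difference: h(OW-7) − h(OW-11) = 206.90 − 201.28 = 5.62 m.
Hydraulic gradient: i = |Δh| / L = 5.62 / 1089 = 0.00516.
Flow is from higher to lower head: from OW-7 toward OW-11, i.e. toward the west.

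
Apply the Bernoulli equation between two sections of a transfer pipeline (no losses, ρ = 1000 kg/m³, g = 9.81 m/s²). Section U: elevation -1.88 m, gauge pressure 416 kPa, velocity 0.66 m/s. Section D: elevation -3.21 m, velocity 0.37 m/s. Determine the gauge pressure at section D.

P₂ ≈ 429 kPa

Pressure head at U: ψ₁ = P₁/(ρg) = 416×1000 / (1000 × 9.81) = 42.41 m.
Velocity heads: v₁²/2g = 0.66²/19.62 = 0.022 m; v₂²/2g = 0.37²/19.62 = 0.007 m.
Total head H = z₁ + ψ₁ + v₁²/2g = -1.88 + 42.41 + 0.022 = 40.55 m.
ψ₂ = H − z₂ − v₂²/2g = 40.55 − (-3.21) − 0.007 = 43.75 m.
P₂ = ρgψ₂ = 1000 × 9.81 × 43.75 ≈ 429 kPa.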